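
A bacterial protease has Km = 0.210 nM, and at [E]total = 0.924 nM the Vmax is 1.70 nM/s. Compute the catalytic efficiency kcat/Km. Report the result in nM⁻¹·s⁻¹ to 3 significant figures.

8.76 nM⁻¹·s⁻¹

kcat = Vmax/[E]total = 1.70/0.924 = 1.84 s⁻¹.
kcat/Km = 1.84/0.210 = 8.76 nM⁻¹·s⁻¹.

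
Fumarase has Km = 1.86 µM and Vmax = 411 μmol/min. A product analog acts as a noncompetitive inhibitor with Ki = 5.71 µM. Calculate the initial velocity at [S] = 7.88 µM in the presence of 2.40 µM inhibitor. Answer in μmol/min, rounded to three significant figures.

234 μmol/min

With α = 1 + [I]/Ki = 1 + 2.40/5.71 = 1.420, the noncompetitive rate law is v = (Vmax/α)·[S] / (Km + [S]).
v = (411/1.420)×7.88 / (1.86 + 7.88) = 2280/9.740 = 234 μmol/min.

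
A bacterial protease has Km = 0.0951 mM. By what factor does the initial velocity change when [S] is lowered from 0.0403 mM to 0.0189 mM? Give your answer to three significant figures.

0.557

Since Vmax cancels, v₂/v₁ = [S]₂(Km+[S]₁) / [S]₁(Km+[S]₂).
= 0.0189×(0.0951+0.0403) / (0.0403×(0.0951+0.0189)) = 0.002559/0.004594 = 0.557.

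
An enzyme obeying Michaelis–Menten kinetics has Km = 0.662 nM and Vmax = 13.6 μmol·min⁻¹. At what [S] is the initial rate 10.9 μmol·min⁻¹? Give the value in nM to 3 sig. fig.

The required fractional saturation is v/Vmax = 10.9/13.6 = 0.8015.
Then [S]/(Km+[S]) = 0.8015 ⇒ [S] = 0.662 × 0.8015/(1 − 0.8015) = 2.67 nM.

2.67 nM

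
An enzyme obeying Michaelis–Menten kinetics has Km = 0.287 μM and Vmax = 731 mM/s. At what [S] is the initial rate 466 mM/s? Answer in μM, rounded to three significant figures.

Rearranging v = Vmax[S]/(Km+[S]) gives [S] = Km·v/(Vmax − v).
[S] = 0.287 × 466 / (731 − 466) = 133.7/265.0 = 0.505 μM.

0.505 μM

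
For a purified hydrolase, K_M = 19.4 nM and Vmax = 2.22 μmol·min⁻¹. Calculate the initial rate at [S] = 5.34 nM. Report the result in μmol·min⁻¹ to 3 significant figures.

0.479 μmol·min⁻¹

v = Vmax·[S]/(Km + [S]) = 2.22 × 5.34 / (19.4 + 5.34)
  = 11.85 / 24.74 = 0.479 μmol·min⁻¹.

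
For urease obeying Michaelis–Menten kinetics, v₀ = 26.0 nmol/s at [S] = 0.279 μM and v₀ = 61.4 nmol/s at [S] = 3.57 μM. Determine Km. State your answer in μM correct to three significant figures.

From v = Vmax[S]/(Km+[S]), each point gives Vmax = v(Km+[S])/[S].
Equating: 26.0(Km+0.279)/0.279 = 61.4(Km+3.57)/3.57.
93.19·Km + 26.0 = 17.20·Km + 61.4, so (93.19 − 17.20)·Km = 61.4 − 26.0.
Km = 35.40/75.99 = 0.466 μM; then Vmax = 26.0(0.466+0.279)/0.279 = 69.4 nmol/s.

0.466 μM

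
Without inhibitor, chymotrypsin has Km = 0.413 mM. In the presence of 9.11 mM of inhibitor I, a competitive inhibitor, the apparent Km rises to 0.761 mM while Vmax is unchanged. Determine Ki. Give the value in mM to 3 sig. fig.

Competitive: Km,app = α·Km with α = 1 + [I]/Ki.
α = Km,app/Km = 0.761/0.413 = 1.843.
Ki = [I]/(α − 1) = 9.11/0.8426 = 10.8 mM.

10.8 mM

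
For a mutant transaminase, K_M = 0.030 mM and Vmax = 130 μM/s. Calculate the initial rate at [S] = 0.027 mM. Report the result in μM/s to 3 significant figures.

v = Vmax·[S]/(Km + [S]) = 130 × 0.027 / (0.030 + 0.027)
  = 3.510 / 0.05700 = 61.6 μM/s.

61.6 μM/s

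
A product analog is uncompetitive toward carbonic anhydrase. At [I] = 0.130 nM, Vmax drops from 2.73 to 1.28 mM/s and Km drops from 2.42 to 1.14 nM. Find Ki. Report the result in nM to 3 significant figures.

0.115 nM

Uncompetitive: Vmax,app = Vmax/α (and Km,app = Km/α) with α = 1 + [I]/Ki.
α = Vmax/Vmax,app = 2.73/1.28 = 2.133.
Since α = 1 + [I]/Ki, [I]/Ki = 2.133 − 1 = 1.133 and Ki = 0.130/1.133 = 0.115 nM.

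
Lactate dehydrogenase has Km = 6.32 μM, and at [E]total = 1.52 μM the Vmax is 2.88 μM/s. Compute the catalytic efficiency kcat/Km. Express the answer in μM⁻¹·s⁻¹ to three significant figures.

kcat = Vmax/[E]total = 2.88/1.52 = 1.89 s⁻¹.
kcat/Km = 1.89/6.32 = 0.300 μM⁻¹·s⁻¹.

0.300 μM⁻¹·s⁻¹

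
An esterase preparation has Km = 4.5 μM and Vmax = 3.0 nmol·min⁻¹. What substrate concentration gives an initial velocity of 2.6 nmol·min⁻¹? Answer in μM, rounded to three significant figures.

29.3 μM

Rearranging v = Vmax[S]/(Km+[S]) gives [S] = Km·v/(Vmax − v).
[S] = 4.5 × 2.6 / (3.0 − 2.6) = 11.70/0.4000 = 29.3 μM.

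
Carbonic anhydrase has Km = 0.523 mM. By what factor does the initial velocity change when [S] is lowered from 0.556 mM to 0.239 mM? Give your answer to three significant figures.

0.609

The fractional saturations are [S]/(Km+[S]) = 0.556/1.079 = 0.5153 and 0.239/0.7620 = 0.3136.
v₂/v₁ is just their ratio: 0.3136/0.5153 = 0.609.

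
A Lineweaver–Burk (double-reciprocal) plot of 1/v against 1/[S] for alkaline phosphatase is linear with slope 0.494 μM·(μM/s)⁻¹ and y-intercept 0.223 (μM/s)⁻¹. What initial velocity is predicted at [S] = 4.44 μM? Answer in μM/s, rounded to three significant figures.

The y-intercept is 1/Vmax, so Vmax = 1/0.223 = 4.48 μM/s.
The slope is Km/Vmax, so Km = 0.494 × 4.48 = 2.22 μM.
Then v = 4.48 × 4.44/(2.22 + 4.44) = 2.99 μM/s.

2.99 μM/s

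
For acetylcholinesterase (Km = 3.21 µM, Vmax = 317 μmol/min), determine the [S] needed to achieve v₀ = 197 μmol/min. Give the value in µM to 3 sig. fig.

5.27 µM

Rearranging v = Vmax[S]/(Km+[S]) gives [S] = Km·v/(Vmax − v).
[S] = 3.21 × 197 / (317 − 197) = 632.4/120.0 = 5.27 µM.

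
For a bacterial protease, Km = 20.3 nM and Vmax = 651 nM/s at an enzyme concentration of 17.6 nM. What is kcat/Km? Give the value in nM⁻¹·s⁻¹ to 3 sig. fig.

1.82 nM⁻¹·s⁻¹

kcat = Vmax/[E]total = 651/17.6 = 37.0 s⁻¹.
kcat/Km = 37.0/20.3 = 1.82 nM⁻¹·s⁻¹.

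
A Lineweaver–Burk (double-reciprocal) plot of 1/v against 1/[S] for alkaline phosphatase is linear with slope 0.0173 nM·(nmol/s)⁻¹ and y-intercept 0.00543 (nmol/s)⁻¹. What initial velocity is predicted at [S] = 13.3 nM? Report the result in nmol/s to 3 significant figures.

The y-intercept is 1/Vmax, so Vmax = 1/0.00543 = 184 nmol/s.
The slope is Km/Vmax, so Km = 0.0173 × 184 = 3.19 nM.
Then v = 184 × 13.3/(3.19 + 13.3) = 149 nmol/s.

149 nmol/s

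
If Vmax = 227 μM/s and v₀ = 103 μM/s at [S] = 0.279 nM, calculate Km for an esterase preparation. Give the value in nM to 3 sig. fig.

From v = Vmax[S]/(Km+[S]), Km = [S](Vmax − v)/v.
Km = 0.279 × (227 − 103) / 103 = 34.60/103 = 0.336 nM.

0.336 nM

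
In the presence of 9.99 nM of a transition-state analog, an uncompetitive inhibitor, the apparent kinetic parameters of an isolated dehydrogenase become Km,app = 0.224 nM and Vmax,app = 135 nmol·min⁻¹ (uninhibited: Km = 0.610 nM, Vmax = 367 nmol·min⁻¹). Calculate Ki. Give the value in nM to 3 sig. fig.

Uncompetitive: Vmax,app = Vmax/α (and Km,app = Km/α) with α = 1 + [I]/Ki.
α = Vmax/Vmax,app = 367/135 = 2.719.
Ki = [I]/(α − 1) = 9.99/1.719 = 5.81 nM.

5.81 nM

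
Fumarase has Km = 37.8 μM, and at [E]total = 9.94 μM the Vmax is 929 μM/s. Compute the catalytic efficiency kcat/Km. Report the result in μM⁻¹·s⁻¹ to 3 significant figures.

kcat = Vmax/[E]total = 929/9.94 = 93.5 s⁻¹.
kcat/Km = 93.5/37.8 = 2.47 μM⁻¹·s⁻¹.

2.47 μM⁻¹·s⁻¹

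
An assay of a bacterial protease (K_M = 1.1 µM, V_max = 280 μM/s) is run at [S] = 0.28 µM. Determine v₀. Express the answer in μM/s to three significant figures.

v = Vmax·[S]/(Km + [S]) = 280 × 0.28 / (1.1 + 0.28)
  = 78.40 / 1.380 = 56.8 μM/s.

56.8 μM/s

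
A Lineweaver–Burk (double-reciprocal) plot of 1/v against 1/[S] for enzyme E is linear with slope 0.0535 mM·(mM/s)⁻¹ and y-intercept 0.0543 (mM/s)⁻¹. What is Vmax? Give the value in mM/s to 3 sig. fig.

18.4 mM/s

The y-intercept of a Lineweaver–Burk plot equals 1/Vmax, so Vmax = 1/0.0543 = 18.4 mM/s.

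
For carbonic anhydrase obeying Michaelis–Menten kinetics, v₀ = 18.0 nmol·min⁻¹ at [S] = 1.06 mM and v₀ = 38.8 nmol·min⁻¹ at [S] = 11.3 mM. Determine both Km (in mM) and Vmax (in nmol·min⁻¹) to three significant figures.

Km = 1.54 mM; Vmax = 44.1 nmol·min⁻¹

From v = Vmax[S]/(Km+[S]), each point gives Vmax = v(Km+[S])/[S].
Equating: 18.0(Km+1.06)/1.06 = 38.8(Km+11.3)/11.3.
16.98·Km + 18.0 = 3.434·Km + 38.8, so (16.98 − 3.434)·Km = 38.8 − 18.0.
Km = 20.80/13.55 = 1.54 mM; then Vmax = 18.0(1.54+1.06)/1.06 = 44.1 nmol·min⁻¹.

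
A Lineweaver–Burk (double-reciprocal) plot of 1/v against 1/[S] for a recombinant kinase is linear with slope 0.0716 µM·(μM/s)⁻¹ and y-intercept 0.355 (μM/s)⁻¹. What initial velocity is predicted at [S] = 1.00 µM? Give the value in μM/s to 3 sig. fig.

2.34 μM/s

The y-intercept is 1/Vmax, so Vmax = 1/0.355 = 2.82 μM/s.
The slope is Km/Vmax, so Km = 0.0716 × 2.82 = 0.202 µM.
Then v = 2.82 × 1.00/(0.202 + 1.00) = 2.34 μM/s.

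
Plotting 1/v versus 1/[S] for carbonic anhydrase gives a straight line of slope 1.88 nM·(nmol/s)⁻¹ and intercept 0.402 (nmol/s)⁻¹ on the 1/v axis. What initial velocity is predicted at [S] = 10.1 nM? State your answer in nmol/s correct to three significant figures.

1.70 nmol/s

The y-intercept is 1/Vmax, so Vmax = 1/0.402 = 2.49 nmol/s.
The slope is Km/Vmax, so Km = 1.88 × 2.49 = 4.68 nM.
Then v = 2.49 × 10.1/(4.68 + 10.1) = 1.70 nmol/s.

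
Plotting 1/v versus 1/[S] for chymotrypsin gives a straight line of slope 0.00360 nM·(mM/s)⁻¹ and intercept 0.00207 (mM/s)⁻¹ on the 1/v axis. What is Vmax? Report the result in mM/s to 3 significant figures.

The y-intercept of a Lineweaver–Burk plot equals 1/Vmax, so Vmax = 1/0.00207 = 483 mM/s.

483 mM/s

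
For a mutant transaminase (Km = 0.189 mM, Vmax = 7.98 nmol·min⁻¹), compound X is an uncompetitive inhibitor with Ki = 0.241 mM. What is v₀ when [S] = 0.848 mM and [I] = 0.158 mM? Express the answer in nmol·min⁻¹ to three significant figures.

4.25 nmol·min⁻¹

α = 1 + [I]/Ki = 1 + 0.158/0.241 = 1.656.
For an uncompetitive inhibitor, both parameters are divided by α, giving Vmax/α and Km/α: Km,app = 0.114 mM, Vmax,app = 4.82 nmol·min⁻¹.
v = Vmax,app·[S]/(Km,app + [S]) = 4.82 × 0.848/(0.114 + 0.848) = 4.25 nmol·min⁻¹.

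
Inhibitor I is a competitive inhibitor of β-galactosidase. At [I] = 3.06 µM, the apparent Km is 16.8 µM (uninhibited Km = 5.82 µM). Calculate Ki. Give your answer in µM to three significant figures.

Competitive: Km,app = α·Km with α = 1 + [I]/Ki.
α = Km,app/Km = 16.8/5.82 = 2.887.
Since α = 1 + [I]/Ki, [I]/Ki = 2.887 − 1 = 1.887 and Ki = 3.06/1.887 = 1.62 µM.

1.62 µM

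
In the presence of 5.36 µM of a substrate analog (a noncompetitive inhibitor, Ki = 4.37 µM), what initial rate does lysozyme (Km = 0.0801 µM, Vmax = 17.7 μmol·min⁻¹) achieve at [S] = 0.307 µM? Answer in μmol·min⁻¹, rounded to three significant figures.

With α = 1 + [I]/Ki = 1 + 5.36/4.37 = 2.227, the noncompetitive rate law is v = (Vmax/α)·[S] / (Km + [S]).
v = (17.7/2.227)×0.307 / (0.0801 + 0.307) = 2.441/0.3871 = 6.30 μmol·min⁻¹.

6.30 μmol·min⁻¹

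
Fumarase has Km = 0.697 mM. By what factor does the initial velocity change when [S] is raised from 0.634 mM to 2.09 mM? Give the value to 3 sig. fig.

Since Vmax cancels, v₂/v₁ = [S]₂(Km+[S]₁) / [S]₁(Km+[S]₂).
= 2.09×(0.697+0.634) / (0.634×(0.697+2.09)) = 2.782/1.767 = 1.57.

1.57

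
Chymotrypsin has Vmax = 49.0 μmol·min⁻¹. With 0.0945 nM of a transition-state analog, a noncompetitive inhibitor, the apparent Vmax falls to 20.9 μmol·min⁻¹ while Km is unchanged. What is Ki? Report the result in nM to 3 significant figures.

0.0703 nM

Noncompetitive: Vmax,app = Vmax/α with α = 1 + [I]/Ki.
α = Vmax/Vmax,app = 49.0/20.9 = 2.344.
Since α = 1 + [I]/Ki, [I]/Ki = 2.344 − 1 = 1.344 and Ki = 0.0945/1.344 = 0.0703 nM.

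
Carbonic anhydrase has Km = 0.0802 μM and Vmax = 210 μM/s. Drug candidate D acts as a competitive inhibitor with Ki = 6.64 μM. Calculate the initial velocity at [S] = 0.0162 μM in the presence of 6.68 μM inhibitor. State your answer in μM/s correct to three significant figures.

19.2 μM/s

α = 1 + [I]/Ki = 1 + 6.68/6.64 = 2.006.
For a competitive inhibitor, Vmax is unchanged and the apparent Km becomes α·Km: Km,app = 0.161 μM, Vmax,app = 210 μM/s.
v = Vmax,app·[S]/(Km,app + [S]) = 210 × 0.0162/(0.161 + 0.0162) = 19.2 μM/s.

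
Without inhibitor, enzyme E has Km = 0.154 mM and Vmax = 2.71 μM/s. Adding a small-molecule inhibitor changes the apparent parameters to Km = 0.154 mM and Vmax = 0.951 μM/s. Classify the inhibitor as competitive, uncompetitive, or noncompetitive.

noncompetitive

Vmax decreases (2.71 → 0.951 μM/s) while Km is unchanged — pure noncompetitive inhibition.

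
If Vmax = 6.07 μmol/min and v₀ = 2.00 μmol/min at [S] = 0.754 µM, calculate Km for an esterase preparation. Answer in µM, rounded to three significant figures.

v/Vmax = 2.00/6.07 = 0.3295 = [S]/(Km+[S]).
So Km + [S] = [S]/0.3295 = 2.288 µM, giving Km = 2.288 − 0.754 = 1.53 µM.

1.53 µM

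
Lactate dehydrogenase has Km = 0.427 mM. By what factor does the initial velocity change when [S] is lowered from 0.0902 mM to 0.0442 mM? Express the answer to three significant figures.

The fractional saturations are [S]/(Km+[S]) = 0.0902/0.5172 = 0.1744 and 0.0442/0.4712 = 0.09380.
v₂/v₁ is just their ratio: 0.09380/0.1744 = 0.538.

0.538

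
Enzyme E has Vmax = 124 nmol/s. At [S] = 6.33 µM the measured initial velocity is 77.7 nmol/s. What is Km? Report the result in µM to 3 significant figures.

3.77 µM

From v = Vmax[S]/(Km+[S]), Km = [S](Vmax − v)/v.
Km = 6.33 × (124 − 77.7) / 77.7 = 293.1/77.7 = 3.77 µM.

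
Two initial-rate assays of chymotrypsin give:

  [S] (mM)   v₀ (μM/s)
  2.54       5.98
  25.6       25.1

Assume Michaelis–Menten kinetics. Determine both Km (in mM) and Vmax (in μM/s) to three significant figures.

Km = 13.9 mM; Vmax = 38.7 μM/s

From v = Vmax[S]/(Km+[S]), each point gives Vmax = v(Km+[S])/[S].
Equating: 5.98(Km+2.54)/2.54 = 25.1(Km+25.6)/25.6.
2.354·Km + 5.98 = 0.9805·Km + 25.1, so (2.354 − 0.9805)·Km = 25.1 − 5.98.
Km = 19.12/1.374 = 13.9 mM; then Vmax = 5.98(13.9+2.54)/2.54 = 38.7 μM/s.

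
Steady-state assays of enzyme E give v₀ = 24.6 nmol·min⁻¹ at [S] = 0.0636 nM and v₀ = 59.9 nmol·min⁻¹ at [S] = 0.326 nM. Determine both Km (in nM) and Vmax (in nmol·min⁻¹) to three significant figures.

Km = 0.174 nM; Vmax = 91.8 nmol·min⁻¹

From v = Vmax[S]/(Km+[S]), each point gives Vmax = v(Km+[S])/[S].
Equating: 24.6(Km+0.0636)/0.0636 = 59.9(Km+0.326)/0.326.
386.8·Km + 24.6 = 183.7·Km + 59.9, so (386.8 − 183.7)·Km = 59.9 − 24.6.
Km = 35.30/203.1 = 0.174 nM; then Vmax = 24.6(0.174+0.0636)/0.0636 = 91.8 nmol·min⁻¹.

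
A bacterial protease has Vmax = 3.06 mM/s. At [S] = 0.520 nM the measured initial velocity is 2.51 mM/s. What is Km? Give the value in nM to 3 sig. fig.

0.114 nM

v/Vmax = 2.51/3.06 = 0.8203 = [S]/(Km+[S]).
So Km + [S] = [S]/0.8203 = 0.6339 nM, giving Km = 0.6339 − 0.520 = 0.114 nM.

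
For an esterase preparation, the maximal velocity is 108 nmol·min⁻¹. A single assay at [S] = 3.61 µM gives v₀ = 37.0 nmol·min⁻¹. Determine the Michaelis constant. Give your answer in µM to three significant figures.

6.93 µM

From v = Vmax[S]/(Km+[S]), Km = [S](Vmax − v)/v.
Km = 3.61 × (108 − 37.0) / 37.0 = 256.3/37.0 = 6.93 µM.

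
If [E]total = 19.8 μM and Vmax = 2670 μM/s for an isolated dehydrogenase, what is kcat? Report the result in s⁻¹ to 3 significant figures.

135 s⁻¹

kcat = Vmax/[E]total = 2670 μM/s / 19.8 μM = 135 s⁻¹.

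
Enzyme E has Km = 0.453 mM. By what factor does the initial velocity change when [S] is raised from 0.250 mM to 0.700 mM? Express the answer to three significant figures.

1.71

The fractional saturations are [S]/(Km+[S]) = 0.250/0.7030 = 0.3556 and 0.700/1.153 = 0.6071.
v₂/v₁ is just their ratio: 0.6071/0.3556 = 1.71.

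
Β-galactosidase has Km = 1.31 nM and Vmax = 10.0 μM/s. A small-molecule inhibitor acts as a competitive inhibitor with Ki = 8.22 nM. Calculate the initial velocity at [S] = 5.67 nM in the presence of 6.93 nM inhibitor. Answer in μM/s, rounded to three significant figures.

α = 1 + [I]/Ki = 1 + 6.93/8.22 = 1.843.
For a competitive inhibitor, Vmax is unchanged and the apparent Km becomes α·Km: Km,app = 2.41 nM, Vmax,app = 10.0 μM/s.
v = Vmax,app·[S]/(Km,app + [S]) = 10.0 × 5.67/(2.41 + 5.67) = 7.01 μM/s.

7.01 μM/s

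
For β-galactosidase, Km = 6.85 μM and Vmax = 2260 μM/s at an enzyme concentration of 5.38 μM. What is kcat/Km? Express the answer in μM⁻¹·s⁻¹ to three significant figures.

kcat = Vmax/[E]total = 2260/5.38 = 420 s⁻¹.
kcat/Km = 420/6.85 = 61.3 μM⁻¹·s⁻¹.

61.3 μM⁻¹·s⁻¹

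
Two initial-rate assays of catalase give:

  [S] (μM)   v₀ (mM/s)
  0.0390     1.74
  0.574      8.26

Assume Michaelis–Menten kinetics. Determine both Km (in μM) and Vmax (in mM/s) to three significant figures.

From v = Vmax[S]/(Km+[S]), each point gives Vmax = v(Km+[S])/[S].
Equating: 1.74(Km+0.0390)/0.0390 = 8.26(Km+0.574)/0.574.
44.62·Km + 1.74 = 14.39·Km + 8.26, so (44.62 − 14.39)·Km = 8.26 − 1.74.
Km = 6.520/30.23 = 0.216 μM; then Vmax = 1.74(0.216+0.0390)/0.0390 = 11.4 mM/s.

Km = 0.216 μM; Vmax = 11.4 mM/s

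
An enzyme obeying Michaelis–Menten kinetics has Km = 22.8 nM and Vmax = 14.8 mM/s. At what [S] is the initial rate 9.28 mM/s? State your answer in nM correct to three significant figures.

Rearranging v = Vmax[S]/(Km+[S]) gives [S] = Km·v/(Vmax − v).
[S] = 22.8 × 9.28 / (14.8 − 9.28) = 211.6/5.520 = 38.3 nM.

38.3 nM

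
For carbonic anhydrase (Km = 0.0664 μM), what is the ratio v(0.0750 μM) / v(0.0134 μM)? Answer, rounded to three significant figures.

The fractional saturations are [S]/(Km+[S]) = 0.0134/0.07980 = 0.1679 and 0.0750/0.1414 = 0.5304.
v₂/v₁ is just their ratio: 0.5304/0.1679 = 3.16.

3.16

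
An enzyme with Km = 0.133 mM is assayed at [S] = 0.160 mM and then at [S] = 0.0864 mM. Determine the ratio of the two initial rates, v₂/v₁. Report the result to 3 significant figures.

Since Vmax cancels, v₂/v₁ = [S]₂(Km+[S]₁) / [S]₁(Km+[S]₂).
= 0.0864×(0.133+0.160) / (0.160×(0.133+0.0864)) = 0.02532/0.03510 = 0.721.

0.721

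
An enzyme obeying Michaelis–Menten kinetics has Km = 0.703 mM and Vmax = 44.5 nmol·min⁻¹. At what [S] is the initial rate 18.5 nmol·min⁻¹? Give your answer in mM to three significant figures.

The required fractional saturation is v/Vmax = 18.5/44.5 = 0.4157.
Then [S]/(Km+[S]) = 0.4157 ⇒ [S] = 0.703 × 0.4157/(1 − 0.4157) = 0.500 mM.

0.500 mM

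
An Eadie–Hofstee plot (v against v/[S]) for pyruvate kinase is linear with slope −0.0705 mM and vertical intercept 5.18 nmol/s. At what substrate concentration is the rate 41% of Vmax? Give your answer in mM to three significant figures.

The Eadie–Hofstee slope gives Km = 0.0705 mM (slope = −Km).
v/Vmax = [S]/(Km+[S]) = 0.41 ⇒ [S] = Km·0.41/(1−0.41) = 0.0705 × 0.6949 = 0.0490 mM.

0.0490 mM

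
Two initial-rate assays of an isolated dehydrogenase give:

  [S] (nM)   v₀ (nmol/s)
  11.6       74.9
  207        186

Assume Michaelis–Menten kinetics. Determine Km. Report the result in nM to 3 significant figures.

20.0 nM

From v = Vmax[S]/(Km+[S]), each point gives Vmax = v(Km+[S])/[S].
Equating: 74.9(Km+11.6)/11.6 = 186(Km+207)/207.
6.457·Km + 74.9 = 0.8986·Km + 186, so (6.457 − 0.8986)·Km = 186 − 74.9.
Km = 111.1/5.558 = 20.0 nM; then Vmax = 74.9(20.0+11.6)/11.6 = 204 nmol/s.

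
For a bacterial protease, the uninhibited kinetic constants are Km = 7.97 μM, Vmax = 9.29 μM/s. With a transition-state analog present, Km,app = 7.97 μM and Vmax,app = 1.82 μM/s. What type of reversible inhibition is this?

Vmax decreases (9.29 → 1.82 μM/s) while Km is unchanged — pure noncompetitive inhibition.

noncompetitive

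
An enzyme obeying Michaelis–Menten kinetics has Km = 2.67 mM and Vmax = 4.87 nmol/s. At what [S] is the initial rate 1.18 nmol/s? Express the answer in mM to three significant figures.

The required fractional saturation is v/Vmax = 1.18/4.87 = 0.2423.
Then [S]/(Km+[S]) = 0.2423 ⇒ [S] = 2.67 × 0.2423/(1 − 0.2423) = 0.854 mM.

0.854 mM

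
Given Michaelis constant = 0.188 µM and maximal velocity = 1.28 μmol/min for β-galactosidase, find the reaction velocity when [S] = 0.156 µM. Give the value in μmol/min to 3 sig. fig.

0.580 μmol/min

[S]/(Km+[S]) = 0.156/0.3440 = 0.4535, the fractional saturation.
v = 0.4535 × Vmax = 0.4535 × 1.28 = 0.580 μmol/min.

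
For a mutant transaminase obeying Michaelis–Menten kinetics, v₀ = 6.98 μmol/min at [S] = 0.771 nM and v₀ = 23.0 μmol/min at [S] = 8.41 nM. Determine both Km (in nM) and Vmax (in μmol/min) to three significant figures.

In reciprocal form, 1/v = (Km/Vmax)·(1/[S]) + 1/Vmax. The two points give (1/[S], 1/v) = (1.297, 0.1433) and (0.1189, 0.04348).
Slope = (0.1433 − 0.04348)/(1.297 − 0.1189) = 0.08470; intercept = 0.1433 − 0.08470×1.297 = 0.03341.
Vmax = 1/intercept = 29.9 μmol/min; Km = slope × Vmax = 0.08470 × 29.9 = 2.54 nM.

Km = 2.54 nM; Vmax = 29.9 μmol/min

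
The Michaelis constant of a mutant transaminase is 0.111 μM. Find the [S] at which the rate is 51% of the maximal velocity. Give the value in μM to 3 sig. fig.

v/Vmax = [S]/(Km+[S]) = 0.51, so [S] = Km·0.51/(1 − 0.51) = 0.111 × 1.041.
[S] = 0.116 μM.

0.116 μM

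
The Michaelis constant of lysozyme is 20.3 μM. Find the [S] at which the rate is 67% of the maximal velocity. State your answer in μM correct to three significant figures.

41.2 μM

v/Vmax = [S]/(Km+[S]) = 0.67, so [S] = Km·0.67/(1 − 0.67) = 20.3 × 2.030.
[S] = 41.2 μM.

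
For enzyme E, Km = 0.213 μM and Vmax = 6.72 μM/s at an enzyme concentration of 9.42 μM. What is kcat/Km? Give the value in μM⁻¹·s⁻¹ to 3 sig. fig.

3.35 μM⁻¹·s⁻¹

kcat = Vmax/[E]total = 6.72/9.42 = 0.713 s⁻¹.
kcat/Km = 0.713/0.213 = 3.35 μM⁻¹·s⁻¹.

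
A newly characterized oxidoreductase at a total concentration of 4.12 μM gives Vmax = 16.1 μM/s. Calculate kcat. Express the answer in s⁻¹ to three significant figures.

3.91 s⁻¹

kcat = Vmax/[E]total = 16.1 μM/s / 4.12 μM = 3.91 s⁻¹.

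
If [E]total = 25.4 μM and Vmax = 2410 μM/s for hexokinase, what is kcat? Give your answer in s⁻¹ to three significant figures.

kcat = Vmax/[E]total = 2410 μM/s / 25.4 μM = 94.9 s⁻¹.

94.9 s⁻¹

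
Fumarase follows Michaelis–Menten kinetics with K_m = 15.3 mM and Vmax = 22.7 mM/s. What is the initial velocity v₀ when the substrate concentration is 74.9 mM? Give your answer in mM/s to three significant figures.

18.8 mM/s

v = Vmax·[S]/(Km + [S]) = 22.7 × 74.9 / (15.3 + 74.9)
  = 1700 / 90.20 = 18.8 mM/s.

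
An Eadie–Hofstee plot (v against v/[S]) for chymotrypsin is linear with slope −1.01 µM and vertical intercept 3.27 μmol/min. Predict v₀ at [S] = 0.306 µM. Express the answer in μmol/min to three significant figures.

In the Eadie–Hofstee form v = Vmax − Km·(v/[S]), the slope is −Km and the intercept is Vmax, so Km = 1.01 µM and Vmax = 3.27 μmol/min.
v = 3.27 × 0.306/(1.01 + 0.306) = 0.760 μmol/min.

0.760 μmol/min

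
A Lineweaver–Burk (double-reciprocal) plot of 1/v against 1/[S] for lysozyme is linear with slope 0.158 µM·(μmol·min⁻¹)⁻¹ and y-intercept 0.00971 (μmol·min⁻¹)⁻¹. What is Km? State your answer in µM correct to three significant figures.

16.3 µM

y-intercept = 1/Vmax ⇒ Vmax = 103 μmol·min⁻¹; slope = Km/Vmax ⇒ Km = slope × Vmax.
Km = 0.158 × 103 = 16.3 µM.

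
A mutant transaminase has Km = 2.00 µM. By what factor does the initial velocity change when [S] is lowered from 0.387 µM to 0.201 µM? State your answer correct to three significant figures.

The fractional saturations are [S]/(Km+[S]) = 0.387/2.387 = 0.1621 and 0.201/2.201 = 0.09132.
v₂/v₁ is just their ratio: 0.09132/0.1621 = 0.563.

0.563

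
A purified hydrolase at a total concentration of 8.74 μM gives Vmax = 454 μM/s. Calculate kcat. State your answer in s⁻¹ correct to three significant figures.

51.9 s⁻¹

kcat = Vmax/[E]total = 454 μM/s / 8.74 μM = 51.9 s⁻¹.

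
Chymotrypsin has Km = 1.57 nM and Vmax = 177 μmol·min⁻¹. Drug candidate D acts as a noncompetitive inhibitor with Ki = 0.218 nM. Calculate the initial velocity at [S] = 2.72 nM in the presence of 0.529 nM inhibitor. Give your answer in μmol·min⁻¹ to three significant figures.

With α = 1 + [I]/Ki = 1 + 0.529/0.218 = 3.427, the noncompetitive rate law is v = (Vmax/α)·[S] / (Km + [S]).
v = (177/3.427)×2.72 / (1.57 + 2.72) = 140.5/4.290 = 32.8 μmol·min⁻¹.

32.8 μmol·min⁻¹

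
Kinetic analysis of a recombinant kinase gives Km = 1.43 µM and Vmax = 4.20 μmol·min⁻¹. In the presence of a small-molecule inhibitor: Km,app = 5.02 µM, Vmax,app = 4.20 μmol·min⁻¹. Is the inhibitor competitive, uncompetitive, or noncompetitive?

Km increases (1.43 → 5.02 µM) while Vmax is unchanged — the hallmark of competitive inhibition.

competitive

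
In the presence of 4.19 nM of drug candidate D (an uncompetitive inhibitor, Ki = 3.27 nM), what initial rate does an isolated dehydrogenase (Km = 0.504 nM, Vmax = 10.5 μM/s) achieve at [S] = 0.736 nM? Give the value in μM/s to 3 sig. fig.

3.54 μM/s

α = 1 + [I]/Ki = 1 + 4.19/3.27 = 2.281.
For an uncompetitive inhibitor, both parameters are divided by α, giving Vmax/α and Km/α: Km,app = 0.221 nM, Vmax,app = 4.60 μM/s.
v = Vmax,app·[S]/(Km,app + [S]) = 4.60 × 0.736/(0.221 + 0.736) = 3.54 μM/s.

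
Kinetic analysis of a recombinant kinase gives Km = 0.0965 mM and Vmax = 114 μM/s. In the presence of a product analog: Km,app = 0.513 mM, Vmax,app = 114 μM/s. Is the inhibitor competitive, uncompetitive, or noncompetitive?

competitive

Km increases (0.0965 → 0.513 mM) while Vmax is unchanged — the hallmark of competitive inhibition.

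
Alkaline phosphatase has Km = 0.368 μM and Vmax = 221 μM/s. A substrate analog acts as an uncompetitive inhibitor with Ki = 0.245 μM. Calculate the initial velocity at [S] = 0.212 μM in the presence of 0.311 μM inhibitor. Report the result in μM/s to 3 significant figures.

With α = 1 + [I]/Ki = 1 + 0.311/0.245 = 2.269, the uncompetitive rate law is v = (Vmax/α)·[S] / (Km/α + [S]).
v = (221/2.269)×0.212 / (0.368/2.269 + 0.212) = 20.65/0.3742 = 55.2 μM/s.

55.2 μM/s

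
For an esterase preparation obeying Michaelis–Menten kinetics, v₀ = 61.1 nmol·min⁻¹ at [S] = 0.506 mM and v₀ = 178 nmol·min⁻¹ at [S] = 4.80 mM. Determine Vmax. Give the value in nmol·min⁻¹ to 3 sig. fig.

230 nmol·min⁻¹

In reciprocal form, 1/v = (Km/Vmax)·(1/[S]) + 1/Vmax. The two points give (1/[S], 1/v) = (1.976, 0.01637) and (0.2083, 0.005618).
Slope = (0.01637 − 0.005618)/(1.976 − 0.2083) = 0.006080; intercept = 0.01637 − 0.006080×1.976 = 0.004351.
Vmax = 1/intercept = 230 nmol·min⁻¹; Km = slope × Vmax = 0.006080 × 230 = 1.40 mM.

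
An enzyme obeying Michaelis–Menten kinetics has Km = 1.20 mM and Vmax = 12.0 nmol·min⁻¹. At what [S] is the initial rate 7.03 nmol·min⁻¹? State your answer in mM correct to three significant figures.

1.70 mM

Rearranging v = Vmax[S]/(Km+[S]) gives [S] = Km·v/(Vmax − v).
[S] = 1.20 × 7.03 / (12.0 − 7.03) = 8.436/4.970 = 1.70 mM.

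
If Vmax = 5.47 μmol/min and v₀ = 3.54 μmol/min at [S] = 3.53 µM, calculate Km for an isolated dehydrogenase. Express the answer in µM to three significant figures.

1.92 µM

v/Vmax = 3.54/5.47 = 0.6472 = [S]/(Km+[S]).
So Km + [S] = [S]/0.6472 = 5.455 µM, giving Km = 5.455 − 3.53 = 1.92 µM.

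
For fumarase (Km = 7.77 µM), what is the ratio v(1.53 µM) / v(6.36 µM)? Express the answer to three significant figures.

Since Vmax cancels, v₂/v₁ = [S]₂(Km+[S]₁) / [S]₁(Km+[S]₂).
= 1.53×(7.77+6.36) / (6.36×(7.77+1.53)) = 21.62/59.15 = 0.366.

0.366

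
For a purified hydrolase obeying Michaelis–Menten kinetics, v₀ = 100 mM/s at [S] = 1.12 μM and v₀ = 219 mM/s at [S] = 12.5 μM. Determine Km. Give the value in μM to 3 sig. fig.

1.66 μM

In reciprocal form, 1/v = (Km/Vmax)·(1/[S]) + 1/Vmax. The two points give (1/[S], 1/v) = (0.8929, 0.01000) and (0.08000, 0.004566).
Slope = (0.01000 − 0.004566)/(0.8929 − 0.08000) = 0.006685; intercept = 0.01000 − 0.006685×0.8929 = 0.004031.
Vmax = 1/intercept = 248 mM/s; Km = slope × Vmax = 0.006685 × 248 = 1.66 μM.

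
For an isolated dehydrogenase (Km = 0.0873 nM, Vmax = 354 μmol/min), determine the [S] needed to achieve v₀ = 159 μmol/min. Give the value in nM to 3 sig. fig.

Rearranging v = Vmax[S]/(Km+[S]) gives [S] = Km·v/(Vmax − v).
[S] = 0.0873 × 159 / (354 − 159) = 13.88/195.0 = 0.0712 nM.

0.0712 nM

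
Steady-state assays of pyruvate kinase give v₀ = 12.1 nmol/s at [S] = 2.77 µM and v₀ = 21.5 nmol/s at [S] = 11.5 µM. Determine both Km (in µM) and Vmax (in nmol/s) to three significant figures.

From v = Vmax[S]/(Km+[S]), each point gives Vmax = v(Km+[S])/[S].
Equating: 12.1(Km+2.77)/2.77 = 21.5(Km+11.5)/11.5.
4.368·Km + 12.1 = 1.870·Km + 21.5, so (4.368 − 1.870)·Km = 21.5 − 12.1.
Km = 9.400/2.499 = 3.76 µM; then Vmax = 12.1(3.76+2.77)/2.77 = 28.5 nmol/s.

Km = 3.76 µM; Vmax = 28.5 nmol/s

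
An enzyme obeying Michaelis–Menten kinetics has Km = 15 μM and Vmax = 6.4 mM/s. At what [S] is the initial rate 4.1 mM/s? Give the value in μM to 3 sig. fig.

26.7 μM

The required fractional saturation is v/Vmax = 4.1/6.4 = 0.6406.
Then [S]/(Km+[S]) = 0.6406 ⇒ [S] = 15 × 0.6406/(1 − 0.6406) = 26.7 μM.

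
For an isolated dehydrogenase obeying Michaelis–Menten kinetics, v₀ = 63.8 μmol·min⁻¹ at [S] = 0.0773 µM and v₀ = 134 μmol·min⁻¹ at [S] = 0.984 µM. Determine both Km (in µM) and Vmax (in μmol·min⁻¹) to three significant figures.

Km = 0.102 µM; Vmax = 148 μmol·min⁻¹

In reciprocal form, 1/v = (Km/Vmax)·(1/[S]) + 1/Vmax. The two points give (1/[S], 1/v) = (12.94, 0.01567) and (1.016, 0.007463).
Slope = (0.01567 − 0.007463)/(12.94 − 1.016) = 0.0006888; intercept = 0.01567 − 0.0006888×12.94 = 0.006763.
Vmax = 1/intercept = 148 μmol·min⁻¹; Km = slope × Vmax = 0.0006888 × 148 = 0.102 µM.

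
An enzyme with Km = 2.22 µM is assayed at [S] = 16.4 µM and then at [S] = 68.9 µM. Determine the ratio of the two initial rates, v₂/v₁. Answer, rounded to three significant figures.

1.10

The fractional saturations are [S]/(Km+[S]) = 16.4/18.62 = 0.8808 and 68.9/71.12 = 0.9688.
v₂/v₁ is just their ratio: 0.9688/0.8808 = 1.10.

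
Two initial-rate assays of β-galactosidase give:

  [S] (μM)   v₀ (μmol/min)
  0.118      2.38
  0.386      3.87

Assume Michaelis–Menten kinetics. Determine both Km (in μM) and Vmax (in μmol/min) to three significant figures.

In reciprocal form, 1/v = (Km/Vmax)·(1/[S]) + 1/Vmax. The two points give (1/[S], 1/v) = (8.475, 0.4202) and (2.591, 0.2584).
Slope = (0.4202 − 0.2584)/(8.475 − 2.591) = 0.02749; intercept = 0.4202 − 0.02749×8.475 = 0.1872.
Vmax = 1/intercept = 5.34 μmol/min; Km = slope × Vmax = 0.02749 × 5.34 = 0.147 μM.

Km = 0.147 μM; Vmax = 5.34 μmol/min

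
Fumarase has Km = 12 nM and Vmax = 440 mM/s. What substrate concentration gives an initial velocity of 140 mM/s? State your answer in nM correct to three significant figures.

5.60 nM

The required fractional saturation is v/Vmax = 140/440 = 0.3182.
Then [S]/(Km+[S]) = 0.3182 ⇒ [S] = 12 × 0.3182/(1 − 0.3182) = 5.60 nM.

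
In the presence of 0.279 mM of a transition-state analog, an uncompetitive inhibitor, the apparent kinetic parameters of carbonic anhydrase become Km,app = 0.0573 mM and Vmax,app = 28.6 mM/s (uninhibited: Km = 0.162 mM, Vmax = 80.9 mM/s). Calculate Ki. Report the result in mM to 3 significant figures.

0.153 mM

Uncompetitive: Vmax,app = Vmax/α (and Km,app = Km/α) with α = 1 + [I]/Ki.
α = Vmax/Vmax,app = 80.9/28.6 = 2.829.
Ki = [I]/(α − 1) = 0.279/1.829 = 0.153 mM.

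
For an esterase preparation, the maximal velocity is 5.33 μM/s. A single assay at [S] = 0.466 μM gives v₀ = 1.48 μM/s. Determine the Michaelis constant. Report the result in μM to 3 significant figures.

1.21 μM

From v = Vmax[S]/(Km+[S]), Km = [S](Vmax − v)/v.
Km = 0.466 × (5.33 − 1.48) / 1.48 = 1.794/1.48 = 1.21 μM.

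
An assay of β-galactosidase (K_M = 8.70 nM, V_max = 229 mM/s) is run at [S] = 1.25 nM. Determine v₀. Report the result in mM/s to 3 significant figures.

[S]/(Km+[S]) = 1.25/9.950 = 0.1256, the fractional saturation.
v = 0.1256 × Vmax = 0.1256 × 229 = 28.8 mM/s.

28.8 mM/s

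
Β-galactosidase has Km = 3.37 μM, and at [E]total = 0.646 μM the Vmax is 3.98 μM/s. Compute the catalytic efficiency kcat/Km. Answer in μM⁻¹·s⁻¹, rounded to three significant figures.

1.83 μM⁻¹·s⁻¹

kcat = Vmax/[E]total = 3.98/0.646 = 6.16 s⁻¹.
kcat/Km = 6.16/3.37 = 1.83 μM⁻¹·s⁻¹.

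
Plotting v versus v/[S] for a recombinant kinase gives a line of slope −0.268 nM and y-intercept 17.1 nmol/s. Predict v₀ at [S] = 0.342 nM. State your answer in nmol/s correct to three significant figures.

In the Eadie–Hofstee form v = Vmax − Km·(v/[S]), the slope is −Km and the intercept is Vmax, so Km = 0.268 nM and Vmax = 17.1 nmol/s.
v = 17.1 × 0.342/(0.268 + 0.342) = 9.59 nmol/s.

9.59 nmol/s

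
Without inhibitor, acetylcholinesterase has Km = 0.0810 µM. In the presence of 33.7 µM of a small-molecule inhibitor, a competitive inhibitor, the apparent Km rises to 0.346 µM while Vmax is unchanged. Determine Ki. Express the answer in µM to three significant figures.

Competitive: Km,app = α·Km with α = 1 + [I]/Ki.
α = Km,app/Km = 0.346/0.0810 = 4.272.
Since α = 1 + [I]/Ki, [I]/Ki = 4.272 − 1 = 3.272 and Ki = 33.7/3.272 = 10.3 µM.

10.3 µM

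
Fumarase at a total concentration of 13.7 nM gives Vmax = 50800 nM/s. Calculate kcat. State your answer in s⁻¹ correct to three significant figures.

3710 s⁻¹

kcat = Vmax/[E]total = 50800 nM/s / 13.7 nM = 3710 s⁻¹.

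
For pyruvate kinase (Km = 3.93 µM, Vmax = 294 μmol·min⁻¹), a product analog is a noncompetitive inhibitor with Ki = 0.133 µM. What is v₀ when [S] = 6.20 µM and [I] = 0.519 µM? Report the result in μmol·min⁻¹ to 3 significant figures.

With α = 1 + [I]/Ki = 1 + 0.519/0.133 = 4.902, the noncompetitive rate law is v = (Vmax/α)·[S] / (Km + [S]).
v = (294/4.902)×6.20 / (3.93 + 6.20) = 371.8/10.13 = 36.7 μmol·min⁻¹.

36.7 μmol·min⁻¹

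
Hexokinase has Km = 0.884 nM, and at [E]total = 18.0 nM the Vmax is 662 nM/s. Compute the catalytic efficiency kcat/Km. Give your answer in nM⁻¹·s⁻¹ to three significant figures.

41.6 nM⁻¹·s⁻¹

kcat = Vmax/[E]total = 662/18.0 = 36.8 s⁻¹.
kcat/Km = 36.8/0.884 = 41.6 nM⁻¹·s⁻¹.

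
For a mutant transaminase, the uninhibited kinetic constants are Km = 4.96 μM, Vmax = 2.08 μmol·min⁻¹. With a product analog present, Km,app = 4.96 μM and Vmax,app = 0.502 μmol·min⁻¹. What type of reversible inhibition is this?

noncompetitive

Vmax decreases (2.08 → 0.502 μmol·min⁻¹) while Km is unchanged — pure noncompetitive inhibition.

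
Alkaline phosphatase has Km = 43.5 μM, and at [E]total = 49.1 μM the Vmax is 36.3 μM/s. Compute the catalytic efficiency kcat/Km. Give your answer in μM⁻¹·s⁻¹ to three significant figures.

0.0170 μM⁻¹·s⁻¹

kcat = Vmax/[E]total = 36.3/49.1 = 0.739 s⁻¹.
kcat/Km = 0.739/43.5 = 0.0170 μM⁻¹·s⁻¹.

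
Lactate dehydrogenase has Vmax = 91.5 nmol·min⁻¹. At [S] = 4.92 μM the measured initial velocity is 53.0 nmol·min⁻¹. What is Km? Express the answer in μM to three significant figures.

3.57 μM

From v = Vmax[S]/(Km+[S]), Km = [S](Vmax − v)/v.
Km = 4.92 × (91.5 − 53.0) / 53.0 = 189.4/53.0 = 3.57 μM.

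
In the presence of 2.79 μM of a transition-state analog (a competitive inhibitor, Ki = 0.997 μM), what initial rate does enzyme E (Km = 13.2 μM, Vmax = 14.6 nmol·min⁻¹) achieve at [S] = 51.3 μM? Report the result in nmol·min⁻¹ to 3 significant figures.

7.38 nmol·min⁻¹

With α = 1 + [I]/Ki = 1 + 2.79/0.997 = 3.798, the competitive rate law is v = Vmax[S] / (αKm + [S]).
v = 14.6×51.3 / (3.798×13.2 + 51.3) = 749.0/101.4 = 7.38 nmol·min⁻¹.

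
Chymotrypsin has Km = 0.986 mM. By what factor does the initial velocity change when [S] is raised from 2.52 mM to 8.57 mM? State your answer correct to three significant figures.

1.25

Since Vmax cancels, v₂/v₁ = [S]₂(Km+[S]₁) / [S]₁(Km+[S]₂).
= 8.57×(0.986+2.52) / (2.52×(0.986+8.57)) = 30.05/24.08 = 1.25.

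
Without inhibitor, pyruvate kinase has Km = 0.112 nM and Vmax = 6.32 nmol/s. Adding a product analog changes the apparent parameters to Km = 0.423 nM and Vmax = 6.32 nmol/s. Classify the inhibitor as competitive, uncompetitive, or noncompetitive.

competitive

Km increases (0.112 → 0.423 nM) while Vmax is unchanged — the hallmark of competitive inhibition.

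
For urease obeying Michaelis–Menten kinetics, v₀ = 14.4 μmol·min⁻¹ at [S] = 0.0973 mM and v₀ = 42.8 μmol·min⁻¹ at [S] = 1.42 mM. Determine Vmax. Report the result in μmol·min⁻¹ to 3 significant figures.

50.1 μmol·min⁻¹

From v = Vmax[S]/(Km+[S]), each point gives Vmax = v(Km+[S])/[S].
Equating: 14.4(Km+0.0973)/0.0973 = 42.8(Km+1.42)/1.42.
148.0·Km + 14.4 = 30.14·Km + 42.8, so (148.0 − 30.14)·Km = 42.8 − 14.4.
Km = 28.40/117.9 = 0.241 mM; then Vmax = 14.4(0.241+0.0973)/0.0973 = 50.1 μmol·min⁻¹.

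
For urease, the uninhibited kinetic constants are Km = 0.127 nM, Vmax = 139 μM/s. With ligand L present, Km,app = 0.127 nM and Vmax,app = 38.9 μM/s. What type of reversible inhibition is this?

Vmax decreases (139 → 38.9 μM/s) while Km is unchanged — pure noncompetitive inhibition.

noncompetitive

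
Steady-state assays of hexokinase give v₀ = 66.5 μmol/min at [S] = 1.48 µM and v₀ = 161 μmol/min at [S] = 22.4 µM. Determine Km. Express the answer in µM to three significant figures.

From v = Vmax[S]/(Km+[S]), each point gives Vmax = v(Km+[S])/[S].
Equating: 66.5(Km+1.48)/1.48 = 161(Km+22.4)/22.4.
44.93·Km + 66.5 = 7.188·Km + 161, so (44.93 − 7.188)·Km = 161 − 66.5.
Km = 94.50/37.74 = 2.50 µM; then Vmax = 66.5(2.50+1.48)/1.48 = 179 μmol/min.

2.50 µM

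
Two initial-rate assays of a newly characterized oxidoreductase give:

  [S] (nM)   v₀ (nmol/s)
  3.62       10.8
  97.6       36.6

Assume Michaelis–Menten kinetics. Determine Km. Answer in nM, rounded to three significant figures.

9.89 nM

From v = Vmax[S]/(Km+[S]), each point gives Vmax = v(Km+[S])/[S].
Equating: 10.8(Km+3.62)/3.62 = 36.6(Km+97.6)/97.6.
2.983·Km + 10.8 = 0.3750·Km + 36.6, so (2.983 − 0.3750)·Km = 36.6 − 10.8.
Km = 25.80/2.608 = 9.89 nM; then Vmax = 10.8(9.89+3.62)/3.62 = 40.3 nmol/s.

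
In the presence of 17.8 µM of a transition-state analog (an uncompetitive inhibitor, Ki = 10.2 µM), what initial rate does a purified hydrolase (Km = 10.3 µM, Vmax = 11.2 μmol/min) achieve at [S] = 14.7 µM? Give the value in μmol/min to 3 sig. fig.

3.25 μmol/min

α = 1 + [I]/Ki = 1 + 17.8/10.2 = 2.745.
For an uncompetitive inhibitor, both parameters are divided by α, giving Vmax/α and Km/α: Km,app = 3.75 µM, Vmax,app = 4.08 μmol/min.
v = Vmax,app·[S]/(Km,app + [S]) = 4.08 × 14.7/(3.75 + 14.7) = 3.25 μmol/min.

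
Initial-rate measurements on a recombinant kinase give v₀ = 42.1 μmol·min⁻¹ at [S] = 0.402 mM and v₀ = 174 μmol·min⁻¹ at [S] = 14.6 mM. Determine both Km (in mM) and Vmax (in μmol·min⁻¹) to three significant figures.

Km = 1.42 mM; Vmax = 191 μmol·min⁻¹

In reciprocal form, 1/v = (Km/Vmax)·(1/[S]) + 1/Vmax. The two points give (1/[S], 1/v) = (2.488, 0.02375) and (0.06849, 0.005747).
Slope = (0.02375 − 0.005747)/(2.488 − 0.06849) = 0.007443; intercept = 0.02375 − 0.007443×2.488 = 0.005237.
Vmax = 1/intercept = 191 μmol·min⁻¹; Km = slope × Vmax = 0.007443 × 191 = 1.42 mM.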